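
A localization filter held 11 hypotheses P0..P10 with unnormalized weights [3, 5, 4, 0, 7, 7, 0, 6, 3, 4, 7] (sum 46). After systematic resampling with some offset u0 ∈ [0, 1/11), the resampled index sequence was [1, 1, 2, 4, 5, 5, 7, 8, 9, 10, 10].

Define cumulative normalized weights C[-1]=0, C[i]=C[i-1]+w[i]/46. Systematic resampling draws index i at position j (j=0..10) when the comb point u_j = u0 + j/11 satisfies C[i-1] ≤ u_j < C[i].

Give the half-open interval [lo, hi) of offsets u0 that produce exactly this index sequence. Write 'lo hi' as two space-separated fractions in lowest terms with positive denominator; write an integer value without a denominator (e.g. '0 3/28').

3/46 20/253

C = [3/46, 4/23, 6/23, 6/23, 19/46, 13/23, 13/23, 16/23, 35/46, 39/46, 1]
j=0 picked index 1: u0 ∈ [3/46, 4/23)
j=1 picked index 1: u0 ∈ [-13/506, 21/253)
j=2 picked index 2: u0 ∈ [-2/253, 20/253)
j=3 picked index 4: u0 ∈ [-3/253, 71/506)
j=4 picked index 5: u0 ∈ [25/506, 51/253)
j=5 picked index 5: u0 ∈ [-21/506, 28/253)
j=6 picked index 7: u0 ∈ [5/253, 38/253)
j=7 picked index 8: u0 ∈ [15/253, 63/506)
j=8 picked index 9: u0 ∈ [17/506, 61/506)
j=9 picked index 10: u0 ∈ [15/506, 2/11)
j=10 picked index 10: u0 ∈ [-31/506, 1/11)
intersection: [3/46, 20/253)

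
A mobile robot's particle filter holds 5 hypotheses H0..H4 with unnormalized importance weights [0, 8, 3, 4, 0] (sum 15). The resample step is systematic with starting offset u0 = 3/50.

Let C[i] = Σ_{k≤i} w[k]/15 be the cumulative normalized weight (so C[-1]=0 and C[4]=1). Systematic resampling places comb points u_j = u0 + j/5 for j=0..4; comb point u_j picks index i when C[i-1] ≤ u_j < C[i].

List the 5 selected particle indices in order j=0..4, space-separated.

C = [0, 8/15, 11/15, 1, 1]
j=0: u_0=3/50 ∈ [0, 8/15) → index 1
j=1: u_1=13/50 ∈ [0, 8/15) → index 1
j=2: u_2=23/50 ∈ [0, 8/15) → index 1
j=3: u_3=33/50 ∈ [8/15, 11/15) → index 2
j=4: u_4=43/50 ∈ [11/15, 1) → index 3

1 1 1 2 3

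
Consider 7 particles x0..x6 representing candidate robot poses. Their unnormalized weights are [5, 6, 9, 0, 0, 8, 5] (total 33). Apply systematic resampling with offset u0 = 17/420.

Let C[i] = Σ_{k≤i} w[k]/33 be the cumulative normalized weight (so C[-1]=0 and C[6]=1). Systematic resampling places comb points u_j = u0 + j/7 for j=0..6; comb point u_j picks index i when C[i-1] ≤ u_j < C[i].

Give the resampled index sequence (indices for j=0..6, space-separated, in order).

0 1 1 2 5 5 6

C = [5/33, 1/3, 20/33, 20/33, 20/33, 28/33, 1]
j=0: u_0=17/420 ∈ [0, 5/33) → index 0
j=1: u_1=11/60 ∈ [5/33, 1/3) → index 1
j=2: u_2=137/420 ∈ [5/33, 1/3) → index 1
j=3: u_3=197/420 ∈ [1/3, 20/33) → index 2
j=4: u_4=257/420 ∈ [20/33, 28/33) → index 5
j=5: u_5=317/420 ∈ [20/33, 28/33) → index 5
j=6: u_6=377/420 ∈ [28/33, 1) → index 6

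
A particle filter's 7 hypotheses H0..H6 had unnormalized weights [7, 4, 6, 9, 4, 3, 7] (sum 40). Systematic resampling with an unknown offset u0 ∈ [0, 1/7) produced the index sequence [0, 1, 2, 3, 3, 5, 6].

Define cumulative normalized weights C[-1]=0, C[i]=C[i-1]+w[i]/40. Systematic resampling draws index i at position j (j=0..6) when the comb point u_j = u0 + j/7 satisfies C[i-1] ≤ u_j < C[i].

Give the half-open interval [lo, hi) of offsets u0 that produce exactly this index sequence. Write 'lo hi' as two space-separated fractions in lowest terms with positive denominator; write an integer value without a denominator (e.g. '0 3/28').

C = [7/40, 11/40, 17/40, 13/20, 3/4, 33/40, 1]
j=0 picked index 0: u0 ∈ [0, 7/40)
j=1 picked index 1: u0 ∈ [9/280, 37/280)
j=2 picked index 2: u0 ∈ [-3/280, 39/280)
j=3 picked index 3: u0 ∈ [-1/280, 31/140)
j=4 picked index 3: u0 ∈ [-41/280, 11/140)
j=5 picked index 5: u0 ∈ [1/28, 31/280)
j=6 picked index 6: u0 ∈ [-9/280, 1/7)
intersection: [1/28, 11/140)

1/28 11/140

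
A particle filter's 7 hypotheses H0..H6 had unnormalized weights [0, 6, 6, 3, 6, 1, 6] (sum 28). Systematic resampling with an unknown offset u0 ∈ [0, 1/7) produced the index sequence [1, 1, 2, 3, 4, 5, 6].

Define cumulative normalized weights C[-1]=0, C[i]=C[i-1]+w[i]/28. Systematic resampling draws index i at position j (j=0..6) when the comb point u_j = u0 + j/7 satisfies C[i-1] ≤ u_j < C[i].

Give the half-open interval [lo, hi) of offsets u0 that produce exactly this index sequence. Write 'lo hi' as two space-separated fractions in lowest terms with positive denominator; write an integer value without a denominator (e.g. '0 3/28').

1/28 1/14

C = [0, 3/14, 3/7, 15/28, 3/4, 11/14, 1]
j=0 picked index 1: u0 ∈ [0, 3/14)
j=1 picked index 1: u0 ∈ [-1/7, 1/14)
j=2 picked index 2: u0 ∈ [-1/14, 1/7)
j=3 picked index 3: u0 ∈ [0, 3/28)
j=4 picked index 4: u0 ∈ [-1/28, 5/28)
j=5 picked index 5: u0 ∈ [1/28, 1/14)
j=6 picked index 6: u0 ∈ [-1/14, 1/7)
intersection: [1/28, 1/14)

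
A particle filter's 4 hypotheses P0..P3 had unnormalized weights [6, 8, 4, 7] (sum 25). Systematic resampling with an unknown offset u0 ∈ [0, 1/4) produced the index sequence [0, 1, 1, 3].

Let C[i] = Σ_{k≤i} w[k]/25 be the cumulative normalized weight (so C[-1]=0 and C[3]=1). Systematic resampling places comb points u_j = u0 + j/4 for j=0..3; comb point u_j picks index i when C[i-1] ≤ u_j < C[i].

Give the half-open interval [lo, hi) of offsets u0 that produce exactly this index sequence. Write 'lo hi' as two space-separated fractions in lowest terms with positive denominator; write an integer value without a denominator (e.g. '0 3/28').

C = [6/25, 14/25, 18/25, 1]
j=0 picked index 0: u0 ∈ [0, 6/25)
j=1 picked index 1: u0 ∈ [-1/100, 31/100)
j=2 picked index 1: u0 ∈ [-13/50, 3/50)
j=3 picked index 3: u0 ∈ [-3/100, 1/4)
intersection: [0, 3/50)

0 3/50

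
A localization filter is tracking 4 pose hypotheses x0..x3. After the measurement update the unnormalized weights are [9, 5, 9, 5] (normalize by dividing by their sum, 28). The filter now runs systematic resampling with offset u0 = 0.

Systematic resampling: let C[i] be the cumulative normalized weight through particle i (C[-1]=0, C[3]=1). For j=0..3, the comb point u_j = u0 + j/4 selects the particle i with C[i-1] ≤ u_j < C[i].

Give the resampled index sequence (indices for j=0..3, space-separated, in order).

0 0 2 2

C = [9/28, 1/2, 23/28, 1]
j=0: u_0=0 ∈ [0, 9/28) → index 0
j=1: u_1=1/4 ∈ [0, 9/28) → index 0
j=2: u_2=1/2 ∈ [1/2, 23/28) → index 2
j=3: u_3=3/4 ∈ [1/2, 23/28) → index 2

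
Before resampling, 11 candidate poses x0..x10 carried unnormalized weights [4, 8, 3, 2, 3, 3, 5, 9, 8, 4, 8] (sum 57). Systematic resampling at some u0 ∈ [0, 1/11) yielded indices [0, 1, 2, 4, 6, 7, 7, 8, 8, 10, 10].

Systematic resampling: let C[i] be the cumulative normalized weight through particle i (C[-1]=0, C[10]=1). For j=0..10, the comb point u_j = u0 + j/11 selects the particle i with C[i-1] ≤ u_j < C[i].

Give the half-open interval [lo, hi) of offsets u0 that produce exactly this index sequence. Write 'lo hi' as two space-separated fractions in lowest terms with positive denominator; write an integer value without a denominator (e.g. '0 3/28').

C = [4/57, 4/19, 5/19, 17/57, 20/57, 23/57, 28/57, 37/57, 15/19, 49/57, 1]
j=0 picked index 0: u0 ∈ [0, 4/57)
j=1 picked index 1: u0 ∈ [-13/627, 25/209)
j=2 picked index 2: u0 ∈ [6/209, 17/209)
j=3 picked index 4: u0 ∈ [16/627, 49/627)
j=4 picked index 6: u0 ∈ [25/627, 80/627)
j=5 picked index 7: u0 ∈ [23/627, 122/627)
j=6 picked index 7: u0 ∈ [-34/627, 65/627)
j=7 picked index 8: u0 ∈ [8/627, 32/209)
j=8 picked index 8: u0 ∈ [-49/627, 13/209)
j=9 picked index 10: u0 ∈ [26/627, 2/11)
j=10 picked index 10: u0 ∈ [-31/627, 1/11)
intersection: [26/627, 13/209)

26/627 13/209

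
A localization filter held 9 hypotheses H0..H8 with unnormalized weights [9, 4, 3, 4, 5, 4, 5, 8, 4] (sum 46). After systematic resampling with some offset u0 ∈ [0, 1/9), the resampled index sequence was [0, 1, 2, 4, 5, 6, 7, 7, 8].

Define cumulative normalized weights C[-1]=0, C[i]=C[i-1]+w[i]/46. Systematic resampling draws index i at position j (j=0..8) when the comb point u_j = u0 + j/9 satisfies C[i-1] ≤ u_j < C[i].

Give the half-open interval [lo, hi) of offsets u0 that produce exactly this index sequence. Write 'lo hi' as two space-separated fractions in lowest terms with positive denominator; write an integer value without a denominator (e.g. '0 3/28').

7/69 1/9

C = [9/46, 13/46, 8/23, 10/23, 25/46, 29/46, 17/23, 21/23, 1]
j=0 picked index 0: u0 ∈ [0, 9/46)
j=1 picked index 1: u0 ∈ [35/414, 71/414)
j=2 picked index 2: u0 ∈ [25/414, 26/207)
j=3 picked index 4: u0 ∈ [7/69, 29/138)
j=4 picked index 5: u0 ∈ [41/414, 77/414)
j=5 picked index 6: u0 ∈ [31/414, 38/207)
j=6 picked index 7: u0 ∈ [5/69, 17/69)
j=7 picked index 7: u0 ∈ [-8/207, 28/207)
j=8 picked index 8: u0 ∈ [5/207, 1/9)
intersection: [7/69, 1/9)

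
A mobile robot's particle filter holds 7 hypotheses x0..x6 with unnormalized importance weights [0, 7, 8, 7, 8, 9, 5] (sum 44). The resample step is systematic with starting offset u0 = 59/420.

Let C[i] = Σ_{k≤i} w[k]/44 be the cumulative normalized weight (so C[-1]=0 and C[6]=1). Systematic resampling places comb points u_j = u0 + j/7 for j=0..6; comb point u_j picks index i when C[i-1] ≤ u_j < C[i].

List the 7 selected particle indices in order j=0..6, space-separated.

1 2 3 4 5 5 6

C = [0, 7/44, 15/44, 1/2, 15/22, 39/44, 1]
j=0: u_0=59/420 ∈ [0, 7/44) → index 1
j=1: u_1=17/60 ∈ [7/44, 15/44) → index 2
j=2: u_2=179/420 ∈ [15/44, 1/2) → index 3
j=3: u_3=239/420 ∈ [1/2, 15/22) → index 4
j=4: u_4=299/420 ∈ [15/22, 39/44) → index 5
j=5: u_5=359/420 ∈ [15/22, 39/44) → index 5
j=6: u_6=419/420 ∈ [39/44, 1) → index 6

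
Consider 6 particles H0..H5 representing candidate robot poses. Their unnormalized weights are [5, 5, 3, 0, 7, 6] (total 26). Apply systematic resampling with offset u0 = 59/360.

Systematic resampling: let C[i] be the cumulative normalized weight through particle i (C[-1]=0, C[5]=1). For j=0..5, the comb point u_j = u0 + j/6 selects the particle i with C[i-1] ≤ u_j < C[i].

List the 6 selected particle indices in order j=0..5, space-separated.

0 1 2 4 5 5

C = [5/26, 5/13, 1/2, 1/2, 10/13, 1]
j=0: u_0=59/360 ∈ [0, 5/26) → index 0
j=1: u_1=119/360 ∈ [5/26, 5/13) → index 1
j=2: u_2=179/360 ∈ [5/13, 1/2) → index 2
j=3: u_3=239/360 ∈ [1/2, 10/13) → index 4
j=4: u_4=299/360 ∈ [10/13, 1) → index 5
j=5: u_5=359/360 ∈ [10/13, 1) → index 5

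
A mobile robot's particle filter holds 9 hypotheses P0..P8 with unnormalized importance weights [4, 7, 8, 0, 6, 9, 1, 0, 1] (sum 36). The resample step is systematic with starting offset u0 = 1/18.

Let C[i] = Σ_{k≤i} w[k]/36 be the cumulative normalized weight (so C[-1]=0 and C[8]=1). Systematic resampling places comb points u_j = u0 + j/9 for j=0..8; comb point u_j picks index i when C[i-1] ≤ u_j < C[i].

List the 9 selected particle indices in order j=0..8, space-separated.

0 1 1 2 2 4 5 5 6

C = [1/9, 11/36, 19/36, 19/36, 25/36, 17/18, 35/36, 35/36, 1]
j=0: u_0=1/18 ∈ [0, 1/9) → index 0
j=1: u_1=1/6 ∈ [1/9, 11/36) → index 1
j=2: u_2=5/18 ∈ [1/9, 11/36) → index 1
j=3: u_3=7/18 ∈ [11/36, 19/36) → index 2
j=4: u_4=1/2 ∈ [11/36, 19/36) → index 2
j=5: u_5=11/18 ∈ [19/36, 25/36) → index 4
j=6: u_6=13/18 ∈ [25/36, 17/18) → index 5
j=7: u_7=5/6 ∈ [25/36, 17/18) → index 5
j=8: u_8=17/18 ∈ [17/18, 35/36) → index 6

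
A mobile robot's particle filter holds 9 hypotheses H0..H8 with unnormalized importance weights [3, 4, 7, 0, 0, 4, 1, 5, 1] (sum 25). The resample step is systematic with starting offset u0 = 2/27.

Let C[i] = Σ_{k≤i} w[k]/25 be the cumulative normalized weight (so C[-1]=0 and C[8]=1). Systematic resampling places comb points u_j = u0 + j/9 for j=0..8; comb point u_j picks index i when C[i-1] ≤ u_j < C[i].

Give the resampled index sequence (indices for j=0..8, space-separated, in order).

0 1 2 2 2 5 6 7 8

C = [3/25, 7/25, 14/25, 14/25, 14/25, 18/25, 19/25, 24/25, 1]
j=0: u_0=2/27 ∈ [0, 3/25) → index 0
j=1: u_1=5/27 ∈ [3/25, 7/25) → index 1
j=2: u_2=8/27 ∈ [7/25, 14/25) → index 2
j=3: u_3=11/27 ∈ [7/25, 14/25) → index 2
j=4: u_4=14/27 ∈ [7/25, 14/25) → index 2
j=5: u_5=17/27 ∈ [14/25, 18/25) → index 5
j=6: u_6=20/27 ∈ [18/25, 19/25) → index 6
j=7: u_7=23/27 ∈ [19/25, 24/25) → index 7
j=8: u_8=26/27 ∈ [24/25, 1) → index 8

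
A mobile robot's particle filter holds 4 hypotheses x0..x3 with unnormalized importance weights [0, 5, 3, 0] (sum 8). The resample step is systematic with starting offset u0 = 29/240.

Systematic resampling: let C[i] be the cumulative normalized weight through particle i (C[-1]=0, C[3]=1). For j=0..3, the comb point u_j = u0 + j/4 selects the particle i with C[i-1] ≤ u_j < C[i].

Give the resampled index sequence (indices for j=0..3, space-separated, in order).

C = [0, 5/8, 1, 1]
j=0: u_0=29/240 ∈ [0, 5/8) → index 1
j=1: u_1=89/240 ∈ [0, 5/8) → index 1
j=2: u_2=149/240 ∈ [0, 5/8) → index 1
j=3: u_3=209/240 ∈ [5/8, 1) → index 2

1 1 1 2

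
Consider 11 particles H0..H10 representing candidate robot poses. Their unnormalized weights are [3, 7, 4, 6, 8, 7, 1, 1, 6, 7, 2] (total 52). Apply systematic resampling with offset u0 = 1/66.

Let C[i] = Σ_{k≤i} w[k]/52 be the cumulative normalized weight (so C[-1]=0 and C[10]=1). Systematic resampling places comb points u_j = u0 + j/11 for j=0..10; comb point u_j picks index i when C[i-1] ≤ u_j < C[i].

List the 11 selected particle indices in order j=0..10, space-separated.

0 1 2 3 3 4 5 5 8 9 9

C = [3/52, 5/26, 7/26, 5/13, 7/13, 35/52, 9/13, 37/52, 43/52, 25/26, 1]
j=0: u_0=1/66 ∈ [0, 3/52) → index 0
j=1: u_1=7/66 ∈ [3/52, 5/26) → index 1
j=2: u_2=13/66 ∈ [5/26, 7/26) → index 2
j=3: u_3=19/66 ∈ [7/26, 5/13) → index 3
j=4: u_4=25/66 ∈ [7/26, 5/13) → index 3
j=5: u_5=31/66 ∈ [5/13, 7/13) → index 4
j=6: u_6=37/66 ∈ [7/13, 35/52) → index 5
j=7: u_7=43/66 ∈ [7/13, 35/52) → index 5
j=8: u_8=49/66 ∈ [37/52, 43/52) → index 8
j=9: u_9=5/6 ∈ [43/52, 25/26) → index 9
j=10: u_10=61/66 ∈ [43/52, 25/26) → index 9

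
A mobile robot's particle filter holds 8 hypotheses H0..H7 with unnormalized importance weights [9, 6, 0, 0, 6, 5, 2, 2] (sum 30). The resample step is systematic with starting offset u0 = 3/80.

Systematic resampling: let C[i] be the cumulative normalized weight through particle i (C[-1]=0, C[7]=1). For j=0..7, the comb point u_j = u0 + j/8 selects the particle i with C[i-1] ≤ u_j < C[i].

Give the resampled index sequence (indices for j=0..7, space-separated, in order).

C = [3/10, 1/2, 1/2, 1/2, 7/10, 13/15, 14/15, 1]
j=0: u_0=3/80 ∈ [0, 3/10) → index 0
j=1: u_1=13/80 ∈ [0, 3/10) → index 0
j=2: u_2=23/80 ∈ [0, 3/10) → index 0
j=3: u_3=33/80 ∈ [3/10, 1/2) → index 1
j=4: u_4=43/80 ∈ [1/2, 7/10) → index 4
j=5: u_5=53/80 ∈ [1/2, 7/10) → index 4
j=6: u_6=63/80 ∈ [7/10, 13/15) → index 5
j=7: u_7=73/80 ∈ [13/15, 14/15) → index 6

0 0 0 1 4 4 5 6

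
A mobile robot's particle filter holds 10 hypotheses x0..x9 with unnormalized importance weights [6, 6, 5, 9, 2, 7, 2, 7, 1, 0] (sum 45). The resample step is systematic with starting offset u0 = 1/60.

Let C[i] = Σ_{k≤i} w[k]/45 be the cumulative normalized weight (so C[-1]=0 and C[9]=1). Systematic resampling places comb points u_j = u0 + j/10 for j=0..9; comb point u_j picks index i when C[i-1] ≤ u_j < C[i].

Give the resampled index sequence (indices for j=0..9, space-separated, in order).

0 0 1 2 3 3 4 5 6 7

C = [2/15, 4/15, 17/45, 26/45, 28/45, 7/9, 37/45, 44/45, 1, 1]
j=0: u_0=1/60 ∈ [0, 2/15) → index 0
j=1: u_1=7/60 ∈ [0, 2/15) → index 0
j=2: u_2=13/60 ∈ [2/15, 4/15) → index 1
j=3: u_3=19/60 ∈ [4/15, 17/45) → index 2
j=4: u_4=5/12 ∈ [17/45, 26/45) → index 3
j=5: u_5=31/60 ∈ [17/45, 26/45) → index 3
j=6: u_6=37/60 ∈ [26/45, 28/45) → index 4
j=7: u_7=43/60 ∈ [28/45, 7/9) → index 5
j=8: u_8=49/60 ∈ [7/9, 37/45) → index 6
j=9: u_9=11/12 ∈ [37/45, 44/45) → index 7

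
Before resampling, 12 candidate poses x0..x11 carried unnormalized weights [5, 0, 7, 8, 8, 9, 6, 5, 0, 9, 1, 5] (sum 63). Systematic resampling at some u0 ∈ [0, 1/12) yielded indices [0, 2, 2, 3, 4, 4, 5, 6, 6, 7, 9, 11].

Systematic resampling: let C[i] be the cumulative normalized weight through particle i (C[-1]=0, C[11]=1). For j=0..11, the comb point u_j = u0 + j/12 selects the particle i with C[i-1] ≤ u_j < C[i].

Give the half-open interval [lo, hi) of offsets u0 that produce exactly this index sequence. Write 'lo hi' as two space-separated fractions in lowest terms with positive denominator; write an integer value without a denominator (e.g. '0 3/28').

1/252 1/84

C = [5/63, 5/63, 4/21, 20/63, 4/9, 37/63, 43/63, 16/21, 16/21, 19/21, 58/63, 1]
j=0 picked index 0: u0 ∈ [0, 5/63)
j=1 picked index 2: u0 ∈ [-1/252, 3/28)
j=2 picked index 2: u0 ∈ [-11/126, 1/42)
j=3 picked index 3: u0 ∈ [-5/84, 17/252)
j=4 picked index 4: u0 ∈ [-1/63, 1/9)
j=5 picked index 4: u0 ∈ [-25/252, 1/36)
j=6 picked index 5: u0 ∈ [-1/18, 11/126)
j=7 picked index 6: u0 ∈ [1/252, 25/252)
j=8 picked index 6: u0 ∈ [-5/63, 1/63)
j=9 picked index 7: u0 ∈ [-17/252, 1/84)
j=10 picked index 9: u0 ∈ [-1/14, 1/14)
j=11 picked index 11: u0 ∈ [1/252, 1/12)
intersection: [1/252, 1/84)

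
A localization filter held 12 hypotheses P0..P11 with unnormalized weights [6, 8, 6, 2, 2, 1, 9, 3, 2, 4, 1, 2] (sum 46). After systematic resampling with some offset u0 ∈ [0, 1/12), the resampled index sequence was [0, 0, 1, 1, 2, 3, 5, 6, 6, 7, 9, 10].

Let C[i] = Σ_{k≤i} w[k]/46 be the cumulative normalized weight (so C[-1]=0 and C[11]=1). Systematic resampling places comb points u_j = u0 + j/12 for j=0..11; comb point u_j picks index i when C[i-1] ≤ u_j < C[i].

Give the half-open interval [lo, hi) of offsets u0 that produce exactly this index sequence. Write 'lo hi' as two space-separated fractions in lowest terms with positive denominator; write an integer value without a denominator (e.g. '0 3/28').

C = [3/23, 7/23, 10/23, 11/23, 12/23, 25/46, 17/23, 37/46, 39/46, 43/46, 22/23, 1]
j=0 picked index 0: u0 ∈ [0, 3/23)
j=1 picked index 0: u0 ∈ [-1/12, 13/276)
j=2 picked index 1: u0 ∈ [-5/138, 19/138)
j=3 picked index 1: u0 ∈ [-11/92, 5/92)
j=4 picked index 2: u0 ∈ [-2/69, 7/69)
j=5 picked index 3: u0 ∈ [5/276, 17/276)
j=6 picked index 5: u0 ∈ [1/46, 1/23)
j=7 picked index 6: u0 ∈ [-11/276, 43/276)
j=8 picked index 6: u0 ∈ [-17/138, 5/69)
j=9 picked index 7: u0 ∈ [-1/92, 5/92)
j=10 picked index 9: u0 ∈ [1/69, 7/69)
j=11 picked index 10: u0 ∈ [5/276, 11/276)
intersection: [1/46, 11/276)

1/46 11/276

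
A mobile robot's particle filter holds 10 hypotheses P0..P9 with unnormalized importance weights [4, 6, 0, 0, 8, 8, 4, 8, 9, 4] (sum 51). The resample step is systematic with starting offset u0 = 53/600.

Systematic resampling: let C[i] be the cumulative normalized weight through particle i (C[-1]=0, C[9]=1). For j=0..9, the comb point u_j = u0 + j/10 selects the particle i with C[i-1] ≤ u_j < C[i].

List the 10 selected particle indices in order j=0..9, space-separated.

C = [4/51, 10/51, 10/51, 10/51, 6/17, 26/51, 10/17, 38/51, 47/51, 1]
j=0: u_0=53/600 ∈ [4/51, 10/51) → index 1
j=1: u_1=113/600 ∈ [4/51, 10/51) → index 1
j=2: u_2=173/600 ∈ [10/51, 6/17) → index 4
j=3: u_3=233/600 ∈ [6/17, 26/51) → index 5
j=4: u_4=293/600 ∈ [6/17, 26/51) → index 5
j=5: u_5=353/600 ∈ [10/17, 38/51) → index 7
j=6: u_6=413/600 ∈ [10/17, 38/51) → index 7
j=7: u_7=473/600 ∈ [38/51, 47/51) → index 8
j=8: u_8=533/600 ∈ [38/51, 47/51) → index 8
j=9: u_9=593/600 ∈ [47/51, 1) → index 9

1 1 4 5 5 7 7 8 8 9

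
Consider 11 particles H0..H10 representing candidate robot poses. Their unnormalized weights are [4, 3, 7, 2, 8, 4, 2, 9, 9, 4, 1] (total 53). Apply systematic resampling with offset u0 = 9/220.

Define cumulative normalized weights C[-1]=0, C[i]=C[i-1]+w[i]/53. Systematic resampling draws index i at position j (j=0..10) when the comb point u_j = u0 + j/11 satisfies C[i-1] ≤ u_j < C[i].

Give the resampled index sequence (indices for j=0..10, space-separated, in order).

C = [4/53, 7/53, 14/53, 16/53, 24/53, 28/53, 30/53, 39/53, 48/53, 52/53, 1]
j=0: u_0=9/220 ∈ [0, 4/53) → index 0
j=1: u_1=29/220 ∈ [4/53, 7/53) → index 1
j=2: u_2=49/220 ∈ [7/53, 14/53) → index 2
j=3: u_3=69/220 ∈ [16/53, 24/53) → index 4
j=4: u_4=89/220 ∈ [16/53, 24/53) → index 4
j=5: u_5=109/220 ∈ [24/53, 28/53) → index 5
j=6: u_6=129/220 ∈ [30/53, 39/53) → index 7
j=7: u_7=149/220 ∈ [30/53, 39/53) → index 7
j=8: u_8=169/220 ∈ [39/53, 48/53) → index 8
j=9: u_9=189/220 ∈ [39/53, 48/53) → index 8
j=10: u_10=19/20 ∈ [48/53, 52/53) → index 9

0 1 2 4 4 5 7 7 8 8 9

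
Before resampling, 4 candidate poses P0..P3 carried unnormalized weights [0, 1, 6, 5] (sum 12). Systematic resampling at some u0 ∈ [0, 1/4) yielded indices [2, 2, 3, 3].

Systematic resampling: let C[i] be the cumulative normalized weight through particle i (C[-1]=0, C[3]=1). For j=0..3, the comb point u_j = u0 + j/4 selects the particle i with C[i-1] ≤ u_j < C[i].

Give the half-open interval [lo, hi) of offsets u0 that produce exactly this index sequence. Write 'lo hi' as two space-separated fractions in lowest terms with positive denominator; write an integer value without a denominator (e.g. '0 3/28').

C = [0, 1/12, 7/12, 1]
j=0 picked index 2: u0 ∈ [1/12, 7/12)
j=1 picked index 2: u0 ∈ [-1/6, 1/3)
j=2 picked index 3: u0 ∈ [1/12, 1/2)
j=3 picked index 3: u0 ∈ [-1/6, 1/4)
intersection: [1/12, 1/4)

1/12 1/4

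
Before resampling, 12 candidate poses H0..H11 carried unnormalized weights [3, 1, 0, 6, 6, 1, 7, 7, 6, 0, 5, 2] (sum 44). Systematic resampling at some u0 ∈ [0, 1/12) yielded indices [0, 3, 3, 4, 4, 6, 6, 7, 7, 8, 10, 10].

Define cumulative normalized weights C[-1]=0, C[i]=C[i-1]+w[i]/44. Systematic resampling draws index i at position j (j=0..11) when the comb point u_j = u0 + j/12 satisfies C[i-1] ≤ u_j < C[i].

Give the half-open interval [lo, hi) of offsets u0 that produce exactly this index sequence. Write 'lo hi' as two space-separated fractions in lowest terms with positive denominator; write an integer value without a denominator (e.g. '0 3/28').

C = [3/44, 1/11, 1/11, 5/22, 4/11, 17/44, 6/11, 31/44, 37/44, 37/44, 21/22, 1]
j=0 picked index 0: u0 ∈ [0, 3/44)
j=1 picked index 3: u0 ∈ [1/132, 19/132)
j=2 picked index 3: u0 ∈ [-5/66, 2/33)
j=3 picked index 4: u0 ∈ [-1/44, 5/44)
j=4 picked index 4: u0 ∈ [-7/66, 1/33)
j=5 picked index 6: u0 ∈ [-1/33, 17/132)
j=6 picked index 6: u0 ∈ [-5/44, 1/22)
j=7 picked index 7: u0 ∈ [-5/132, 4/33)
j=8 picked index 7: u0 ∈ [-4/33, 5/132)
j=9 picked index 8: u0 ∈ [-1/22, 1/11)
j=10 picked index 10: u0 ∈ [1/132, 4/33)
j=11 picked index 10: u0 ∈ [-5/66, 5/132)
intersection: [1/132, 1/33)

1/132 1/33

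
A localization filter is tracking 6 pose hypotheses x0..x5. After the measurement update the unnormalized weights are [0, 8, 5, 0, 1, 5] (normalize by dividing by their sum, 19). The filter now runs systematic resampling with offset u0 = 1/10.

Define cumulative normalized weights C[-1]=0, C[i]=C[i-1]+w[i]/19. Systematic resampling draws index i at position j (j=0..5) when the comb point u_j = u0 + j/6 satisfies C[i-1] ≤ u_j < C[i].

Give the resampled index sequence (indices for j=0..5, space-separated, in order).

C = [0, 8/19, 13/19, 13/19, 14/19, 1]
j=0: u_0=1/10 ∈ [0, 8/19) → index 1
j=1: u_1=4/15 ∈ [0, 8/19) → index 1
j=2: u_2=13/30 ∈ [8/19, 13/19) → index 2
j=3: u_3=3/5 ∈ [8/19, 13/19) → index 2
j=4: u_4=23/30 ∈ [14/19, 1) → index 5
j=5: u_5=14/15 ∈ [14/19, 1) → index 5

1 1 2 2 5 5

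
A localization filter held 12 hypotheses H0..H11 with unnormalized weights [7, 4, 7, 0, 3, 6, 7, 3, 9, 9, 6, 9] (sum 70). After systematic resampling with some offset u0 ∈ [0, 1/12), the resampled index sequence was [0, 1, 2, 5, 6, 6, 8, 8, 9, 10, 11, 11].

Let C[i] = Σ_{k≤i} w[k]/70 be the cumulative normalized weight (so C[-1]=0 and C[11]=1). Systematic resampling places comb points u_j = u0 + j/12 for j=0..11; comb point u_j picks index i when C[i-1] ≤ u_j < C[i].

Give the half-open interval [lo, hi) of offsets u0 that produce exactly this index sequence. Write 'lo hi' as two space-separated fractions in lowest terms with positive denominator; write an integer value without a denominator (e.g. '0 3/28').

11/210 29/420

C = [1/10, 11/70, 9/35, 9/35, 3/10, 27/70, 17/35, 37/70, 23/35, 11/14, 61/70, 1]
j=0 picked index 0: u0 ∈ [0, 1/10)
j=1 picked index 1: u0 ∈ [1/60, 31/420)
j=2 picked index 2: u0 ∈ [-1/105, 19/210)
j=3 picked index 5: u0 ∈ [1/20, 19/140)
j=4 picked index 6: u0 ∈ [11/210, 16/105)
j=5 picked index 6: u0 ∈ [-13/420, 29/420)
j=6 picked index 8: u0 ∈ [1/35, 11/70)
j=7 picked index 8: u0 ∈ [-23/420, 31/420)
j=8 picked index 9: u0 ∈ [-1/105, 5/42)
j=9 picked index 10: u0 ∈ [1/28, 17/140)
j=10 picked index 11: u0 ∈ [4/105, 1/6)
j=11 picked index 11: u0 ∈ [-19/420, 1/12)
intersection: [11/210, 29/420)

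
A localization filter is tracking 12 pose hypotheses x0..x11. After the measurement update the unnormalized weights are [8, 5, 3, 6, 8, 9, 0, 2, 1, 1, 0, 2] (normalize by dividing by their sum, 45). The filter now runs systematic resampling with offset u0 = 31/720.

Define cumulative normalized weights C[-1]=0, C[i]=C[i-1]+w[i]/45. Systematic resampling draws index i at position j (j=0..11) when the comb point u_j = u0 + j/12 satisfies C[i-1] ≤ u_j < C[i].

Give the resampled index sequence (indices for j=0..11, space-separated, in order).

0 0 1 2 3 3 4 4 5 5 7 11

C = [8/45, 13/45, 16/45, 22/45, 2/3, 13/15, 13/15, 41/45, 14/15, 43/45, 43/45, 1]
j=0: u_0=31/720 ∈ [0, 8/45) → index 0
j=1: u_1=91/720 ∈ [0, 8/45) → index 0
j=2: u_2=151/720 ∈ [8/45, 13/45) → index 1
j=3: u_3=211/720 ∈ [13/45, 16/45) → index 2
j=4: u_4=271/720 ∈ [16/45, 22/45) → index 3
j=5: u_5=331/720 ∈ [16/45, 22/45) → index 3
j=6: u_6=391/720 ∈ [22/45, 2/3) → index 4
j=7: u_7=451/720 ∈ [22/45, 2/3) → index 4
j=8: u_8=511/720 ∈ [2/3, 13/15) → index 5
j=9: u_9=571/720 ∈ [2/3, 13/15) → index 5
j=10: u_10=631/720 ∈ [13/15, 41/45) → index 7
j=11: u_11=691/720 ∈ [43/45, 1) → index 11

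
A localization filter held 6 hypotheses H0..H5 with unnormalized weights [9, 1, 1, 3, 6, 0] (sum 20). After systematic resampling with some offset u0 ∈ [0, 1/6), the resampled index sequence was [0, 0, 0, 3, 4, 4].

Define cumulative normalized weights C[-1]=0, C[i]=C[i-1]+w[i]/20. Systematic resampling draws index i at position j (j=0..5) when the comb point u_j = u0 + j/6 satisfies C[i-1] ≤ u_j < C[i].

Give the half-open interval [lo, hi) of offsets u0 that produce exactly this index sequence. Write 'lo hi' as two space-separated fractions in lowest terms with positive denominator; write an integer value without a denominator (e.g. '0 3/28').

C = [9/20, 1/2, 11/20, 7/10, 1, 1]
j=0 picked index 0: u0 ∈ [0, 9/20)
j=1 picked index 0: u0 ∈ [-1/6, 17/60)
j=2 picked index 0: u0 ∈ [-1/3, 7/60)
j=3 picked index 3: u0 ∈ [1/20, 1/5)
j=4 picked index 4: u0 ∈ [1/30, 1/3)
j=5 picked index 4: u0 ∈ [-2/15, 1/6)
intersection: [1/20, 7/60)

1/20 7/60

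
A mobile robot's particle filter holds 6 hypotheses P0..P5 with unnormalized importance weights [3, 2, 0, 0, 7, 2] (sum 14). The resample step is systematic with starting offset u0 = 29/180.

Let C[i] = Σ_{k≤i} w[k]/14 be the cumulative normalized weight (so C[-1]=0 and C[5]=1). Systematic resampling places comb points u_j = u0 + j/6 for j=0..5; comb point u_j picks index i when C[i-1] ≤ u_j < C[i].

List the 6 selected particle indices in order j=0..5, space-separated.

0 1 4 4 4 5

C = [3/14, 5/14, 5/14, 5/14, 6/7, 1]
j=0: u_0=29/180 ∈ [0, 3/14) → index 0
j=1: u_1=59/180 ∈ [3/14, 5/14) → index 1
j=2: u_2=89/180 ∈ [5/14, 6/7) → index 4
j=3: u_3=119/180 ∈ [5/14, 6/7) → index 4
j=4: u_4=149/180 ∈ [5/14, 6/7) → index 4
j=5: u_5=179/180 ∈ [6/7, 1) → index 5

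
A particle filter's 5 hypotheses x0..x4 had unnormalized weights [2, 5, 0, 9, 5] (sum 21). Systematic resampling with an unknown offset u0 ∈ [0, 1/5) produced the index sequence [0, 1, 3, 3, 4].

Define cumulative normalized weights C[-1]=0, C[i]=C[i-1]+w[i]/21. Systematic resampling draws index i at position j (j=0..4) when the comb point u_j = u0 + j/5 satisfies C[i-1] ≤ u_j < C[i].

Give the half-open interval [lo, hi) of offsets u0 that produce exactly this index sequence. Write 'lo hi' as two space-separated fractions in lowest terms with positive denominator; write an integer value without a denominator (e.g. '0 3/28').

0 2/21

C = [2/21, 1/3, 1/3, 16/21, 1]
j=0 picked index 0: u0 ∈ [0, 2/21)
j=1 picked index 1: u0 ∈ [-11/105, 2/15)
j=2 picked index 3: u0 ∈ [-1/15, 38/105)
j=3 picked index 3: u0 ∈ [-4/15, 17/105)
j=4 picked index 4: u0 ∈ [-4/105, 1/5)
intersection: [0, 2/21)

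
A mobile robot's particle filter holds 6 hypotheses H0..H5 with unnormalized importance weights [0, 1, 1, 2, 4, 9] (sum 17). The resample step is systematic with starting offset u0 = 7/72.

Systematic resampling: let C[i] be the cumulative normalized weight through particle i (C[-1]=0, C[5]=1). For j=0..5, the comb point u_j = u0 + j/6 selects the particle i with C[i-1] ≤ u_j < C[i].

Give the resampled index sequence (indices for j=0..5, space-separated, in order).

C = [0, 1/17, 2/17, 4/17, 8/17, 1]
j=0: u_0=7/72 ∈ [1/17, 2/17) → index 2
j=1: u_1=19/72 ∈ [4/17, 8/17) → index 4
j=2: u_2=31/72 ∈ [4/17, 8/17) → index 4
j=3: u_3=43/72 ∈ [8/17, 1) → index 5
j=4: u_4=55/72 ∈ [8/17, 1) → index 5
j=5: u_5=67/72 ∈ [8/17, 1) → index 5

2 4 4 5 5 5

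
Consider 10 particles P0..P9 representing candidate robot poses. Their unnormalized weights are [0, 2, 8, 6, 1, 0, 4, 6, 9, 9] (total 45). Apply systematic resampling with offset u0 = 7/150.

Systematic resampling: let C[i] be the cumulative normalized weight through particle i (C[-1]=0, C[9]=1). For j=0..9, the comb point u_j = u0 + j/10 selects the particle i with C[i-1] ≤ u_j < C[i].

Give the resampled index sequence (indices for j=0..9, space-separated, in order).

2 2 3 3 6 7 8 8 9 9

C = [0, 2/45, 2/9, 16/45, 17/45, 17/45, 7/15, 3/5, 4/5, 1]
j=0: u_0=7/150 ∈ [2/45, 2/9) → index 2
j=1: u_1=11/75 ∈ [2/45, 2/9) → index 2
j=2: u_2=37/150 ∈ [2/9, 16/45) → index 3
j=3: u_3=26/75 ∈ [2/9, 16/45) → index 3
j=4: u_4=67/150 ∈ [17/45, 7/15) → index 6
j=5: u_5=41/75 ∈ [7/15, 3/5) → index 7
j=6: u_6=97/150 ∈ [3/5, 4/5) → index 8
j=7: u_7=56/75 ∈ [3/5, 4/5) → index 8
j=8: u_8=127/150 ∈ [4/5, 1) → index 9
j=9: u_9=71/75 ∈ [4/5, 1) → index 9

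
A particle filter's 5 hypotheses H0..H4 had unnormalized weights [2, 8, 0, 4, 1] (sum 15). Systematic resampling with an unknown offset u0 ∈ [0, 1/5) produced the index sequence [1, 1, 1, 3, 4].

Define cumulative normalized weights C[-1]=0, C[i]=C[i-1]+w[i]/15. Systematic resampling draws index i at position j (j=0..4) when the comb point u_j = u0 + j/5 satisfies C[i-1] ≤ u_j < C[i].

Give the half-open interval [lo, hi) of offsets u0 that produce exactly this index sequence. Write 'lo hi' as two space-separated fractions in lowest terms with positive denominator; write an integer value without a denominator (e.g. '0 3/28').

C = [2/15, 2/3, 2/3, 14/15, 1]
j=0 picked index 1: u0 ∈ [2/15, 2/3)
j=1 picked index 1: u0 ∈ [-1/15, 7/15)
j=2 picked index 1: u0 ∈ [-4/15, 4/15)
j=3 picked index 3: u0 ∈ [1/15, 1/3)
j=4 picked index 4: u0 ∈ [2/15, 1/5)
intersection: [2/15, 1/5)

2/15 1/5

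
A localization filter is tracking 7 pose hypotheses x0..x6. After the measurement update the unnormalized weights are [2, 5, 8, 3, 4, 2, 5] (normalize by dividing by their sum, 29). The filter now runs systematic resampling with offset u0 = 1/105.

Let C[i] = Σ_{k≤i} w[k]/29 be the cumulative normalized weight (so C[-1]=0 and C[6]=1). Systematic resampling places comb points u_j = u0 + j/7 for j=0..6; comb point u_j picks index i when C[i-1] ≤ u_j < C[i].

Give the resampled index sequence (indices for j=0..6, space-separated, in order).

0 1 2 2 3 4 6

C = [2/29, 7/29, 15/29, 18/29, 22/29, 24/29, 1]
j=0: u_0=1/105 ∈ [0, 2/29) → index 0
j=1: u_1=16/105 ∈ [2/29, 7/29) → index 1
j=2: u_2=31/105 ∈ [7/29, 15/29) → index 2
j=3: u_3=46/105 ∈ [7/29, 15/29) → index 2
j=4: u_4=61/105 ∈ [15/29, 18/29) → index 3
j=5: u_5=76/105 ∈ [18/29, 22/29) → index 4
j=6: u_6=13/15 ∈ [24/29, 1) → index 6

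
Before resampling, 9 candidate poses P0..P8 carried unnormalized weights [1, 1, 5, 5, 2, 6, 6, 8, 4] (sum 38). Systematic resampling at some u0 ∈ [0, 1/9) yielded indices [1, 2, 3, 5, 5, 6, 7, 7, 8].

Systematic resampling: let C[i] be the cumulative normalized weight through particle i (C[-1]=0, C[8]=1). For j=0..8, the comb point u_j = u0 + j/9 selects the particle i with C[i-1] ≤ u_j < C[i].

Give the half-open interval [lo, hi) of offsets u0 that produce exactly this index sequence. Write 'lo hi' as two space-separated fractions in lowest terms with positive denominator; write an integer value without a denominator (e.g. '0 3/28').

C = [1/38, 1/19, 7/38, 6/19, 7/19, 10/19, 13/19, 17/19, 1]
j=0 picked index 1: u0 ∈ [1/38, 1/19)
j=1 picked index 2: u0 ∈ [-10/171, 25/342)
j=2 picked index 3: u0 ∈ [-13/342, 16/171)
j=3 picked index 5: u0 ∈ [2/57, 11/57)
j=4 picked index 5: u0 ∈ [-13/171, 14/171)
j=5 picked index 6: u0 ∈ [-5/171, 22/171)
j=6 picked index 7: u0 ∈ [1/57, 13/57)
j=7 picked index 7: u0 ∈ [-16/171, 20/171)
j=8 picked index 8: u0 ∈ [1/171, 1/9)
intersection: [2/57, 1/19)

2/57 1/19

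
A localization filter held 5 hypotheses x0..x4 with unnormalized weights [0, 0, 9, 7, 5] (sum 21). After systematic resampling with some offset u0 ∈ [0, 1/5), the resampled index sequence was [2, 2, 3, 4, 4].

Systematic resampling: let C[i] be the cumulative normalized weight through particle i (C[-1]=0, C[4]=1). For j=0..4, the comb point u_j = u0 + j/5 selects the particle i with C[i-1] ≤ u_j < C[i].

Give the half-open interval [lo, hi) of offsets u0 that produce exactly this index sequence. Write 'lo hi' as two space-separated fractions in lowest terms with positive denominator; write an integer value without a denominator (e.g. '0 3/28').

C = [0, 0, 3/7, 16/21, 1]
j=0 picked index 2: u0 ∈ [0, 3/7)
j=1 picked index 2: u0 ∈ [-1/5, 8/35)
j=2 picked index 3: u0 ∈ [1/35, 38/105)
j=3 picked index 4: u0 ∈ [17/105, 2/5)
j=4 picked index 4: u0 ∈ [-4/105, 1/5)
intersection: [17/105, 1/5)

17/105 1/5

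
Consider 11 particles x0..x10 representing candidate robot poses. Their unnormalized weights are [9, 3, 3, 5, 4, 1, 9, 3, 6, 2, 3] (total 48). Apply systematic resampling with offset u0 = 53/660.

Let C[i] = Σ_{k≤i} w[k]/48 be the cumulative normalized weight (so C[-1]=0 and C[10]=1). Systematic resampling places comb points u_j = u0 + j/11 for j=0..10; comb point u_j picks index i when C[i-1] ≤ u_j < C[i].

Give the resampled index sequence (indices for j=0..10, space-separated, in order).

C = [3/16, 1/4, 5/16, 5/12, 1/2, 25/48, 17/24, 37/48, 43/48, 15/16, 1]
j=0: u_0=53/660 ∈ [0, 3/16) → index 0
j=1: u_1=113/660 ∈ [0, 3/16) → index 0
j=2: u_2=173/660 ∈ [1/4, 5/16) → index 2
j=3: u_3=233/660 ∈ [5/16, 5/12) → index 3
j=4: u_4=293/660 ∈ [5/12, 1/2) → index 4
j=5: u_5=353/660 ∈ [25/48, 17/24) → index 6
j=6: u_6=413/660 ∈ [25/48, 17/24) → index 6
j=7: u_7=43/60 ∈ [17/24, 37/48) → index 7
j=8: u_8=533/660 ∈ [37/48, 43/48) → index 8
j=9: u_9=593/660 ∈ [43/48, 15/16) → index 9
j=10: u_10=653/660 ∈ [15/16, 1) → index 10

0 0 2 3 4 6 6 7 8 9 10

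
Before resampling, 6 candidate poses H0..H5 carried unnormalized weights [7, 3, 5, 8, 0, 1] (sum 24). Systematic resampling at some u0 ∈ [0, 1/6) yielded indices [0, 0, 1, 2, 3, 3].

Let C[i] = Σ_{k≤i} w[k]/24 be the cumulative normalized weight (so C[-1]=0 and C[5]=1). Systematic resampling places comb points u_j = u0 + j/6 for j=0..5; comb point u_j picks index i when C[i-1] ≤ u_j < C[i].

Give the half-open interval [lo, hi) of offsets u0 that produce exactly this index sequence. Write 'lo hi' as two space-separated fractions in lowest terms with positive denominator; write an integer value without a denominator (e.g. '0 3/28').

C = [7/24, 5/12, 5/8, 23/24, 23/24, 1]
j=0 picked index 0: u0 ∈ [0, 7/24)
j=1 picked index 0: u0 ∈ [-1/6, 1/8)
j=2 picked index 1: u0 ∈ [-1/24, 1/12)
j=3 picked index 2: u0 ∈ [-1/12, 1/8)
j=4 picked index 3: u0 ∈ [-1/24, 7/24)
j=5 picked index 3: u0 ∈ [-5/24, 1/8)
intersection: [0, 1/12)

0 1/12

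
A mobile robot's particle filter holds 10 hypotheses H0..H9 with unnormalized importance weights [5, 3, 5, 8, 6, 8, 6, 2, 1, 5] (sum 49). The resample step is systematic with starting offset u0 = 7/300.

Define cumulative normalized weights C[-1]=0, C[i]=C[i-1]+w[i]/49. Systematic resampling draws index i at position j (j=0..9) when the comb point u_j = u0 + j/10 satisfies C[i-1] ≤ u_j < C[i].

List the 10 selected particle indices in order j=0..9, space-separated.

C = [5/49, 8/49, 13/49, 3/7, 27/49, 5/7, 41/49, 43/49, 44/49, 1]
j=0: u_0=7/300 ∈ [0, 5/49) → index 0
j=1: u_1=37/300 ∈ [5/49, 8/49) → index 1
j=2: u_2=67/300 ∈ [8/49, 13/49) → index 2
j=3: u_3=97/300 ∈ [13/49, 3/7) → index 3
j=4: u_4=127/300 ∈ [13/49, 3/7) → index 3
j=5: u_5=157/300 ∈ [3/7, 27/49) → index 4
j=6: u_6=187/300 ∈ [27/49, 5/7) → index 5
j=7: u_7=217/300 ∈ [5/7, 41/49) → index 6
j=8: u_8=247/300 ∈ [5/7, 41/49) → index 6
j=9: u_9=277/300 ∈ [44/49, 1) → index 9

0 1 2 3 3 4 5 6 6 9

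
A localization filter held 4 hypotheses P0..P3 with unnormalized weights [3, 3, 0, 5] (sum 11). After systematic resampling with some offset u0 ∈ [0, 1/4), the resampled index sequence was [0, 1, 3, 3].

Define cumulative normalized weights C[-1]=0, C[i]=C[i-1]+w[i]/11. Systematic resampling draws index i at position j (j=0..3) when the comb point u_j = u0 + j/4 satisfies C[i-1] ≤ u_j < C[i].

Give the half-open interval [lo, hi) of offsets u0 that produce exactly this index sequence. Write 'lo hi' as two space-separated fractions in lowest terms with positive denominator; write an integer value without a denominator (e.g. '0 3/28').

C = [3/11, 6/11, 6/11, 1]
j=0 picked index 0: u0 ∈ [0, 3/11)
j=1 picked index 1: u0 ∈ [1/44, 13/44)
j=2 picked index 3: u0 ∈ [1/22, 1/2)
j=3 picked index 3: u0 ∈ [-9/44, 1/4)
intersection: [1/22, 1/4)

1/22 1/4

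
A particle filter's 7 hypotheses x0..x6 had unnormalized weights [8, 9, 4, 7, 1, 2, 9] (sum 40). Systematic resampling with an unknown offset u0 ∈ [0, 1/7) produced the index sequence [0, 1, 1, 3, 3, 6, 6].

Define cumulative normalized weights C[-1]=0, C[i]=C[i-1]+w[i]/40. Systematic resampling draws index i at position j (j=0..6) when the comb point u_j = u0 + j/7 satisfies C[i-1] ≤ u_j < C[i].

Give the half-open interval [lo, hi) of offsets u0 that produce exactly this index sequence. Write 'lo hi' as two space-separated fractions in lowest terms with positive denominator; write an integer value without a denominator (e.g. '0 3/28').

27/280 9/70

C = [1/5, 17/40, 21/40, 7/10, 29/40, 31/40, 1]
j=0 picked index 0: u0 ∈ [0, 1/5)
j=1 picked index 1: u0 ∈ [2/35, 79/280)
j=2 picked index 1: u0 ∈ [-3/35, 39/280)
j=3 picked index 3: u0 ∈ [27/280, 19/70)
j=4 picked index 3: u0 ∈ [-13/280, 9/70)
j=5 picked index 6: u0 ∈ [17/280, 2/7)
j=6 picked index 6: u0 ∈ [-23/280, 1/7)
intersection: [27/280, 9/70)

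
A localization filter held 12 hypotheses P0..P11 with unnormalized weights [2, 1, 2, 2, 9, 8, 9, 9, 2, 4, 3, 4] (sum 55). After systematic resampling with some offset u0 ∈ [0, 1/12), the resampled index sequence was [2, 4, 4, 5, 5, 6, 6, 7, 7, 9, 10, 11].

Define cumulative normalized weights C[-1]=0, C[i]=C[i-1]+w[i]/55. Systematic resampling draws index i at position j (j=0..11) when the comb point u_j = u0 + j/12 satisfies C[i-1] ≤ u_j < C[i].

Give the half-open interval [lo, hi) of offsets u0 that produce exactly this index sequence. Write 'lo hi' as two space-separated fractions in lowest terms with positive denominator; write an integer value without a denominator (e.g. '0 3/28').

3/55 1/12

C = [2/55, 3/55, 1/11, 7/55, 16/55, 24/55, 3/5, 42/55, 4/5, 48/55, 51/55, 1]
j=0 picked index 2: u0 ∈ [3/55, 1/11)
j=1 picked index 4: u0 ∈ [29/660, 137/660)
j=2 picked index 4: u0 ∈ [-13/330, 41/330)
j=3 picked index 5: u0 ∈ [9/220, 41/220)
j=4 picked index 5: u0 ∈ [-7/165, 17/165)
j=5 picked index 6: u0 ∈ [13/660, 11/60)
j=6 picked index 6: u0 ∈ [-7/110, 1/10)
j=7 picked index 7: u0 ∈ [1/60, 119/660)
j=8 picked index 7: u0 ∈ [-1/15, 16/165)
j=9 picked index 9: u0 ∈ [1/20, 27/220)
j=10 picked index 10: u0 ∈ [13/330, 31/330)
j=11 picked index 11: u0 ∈ [7/660, 1/12)
intersection: [3/55, 1/12)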